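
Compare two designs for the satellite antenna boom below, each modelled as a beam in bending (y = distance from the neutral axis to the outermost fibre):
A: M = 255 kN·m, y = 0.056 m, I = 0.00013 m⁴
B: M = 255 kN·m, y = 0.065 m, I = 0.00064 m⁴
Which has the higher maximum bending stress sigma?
Model: a beam in bending (y = distance from the neutral axis to the outermost fibre), so sigma = (M·y) / I (SI units).
  A: sigma = (255000 × 0.056) / 0.00013 = 1.098 × 10⁸ Pa = 109.8 MPa
  B: sigma = (255000 × 0.065) / 0.00064 = 2.59 × 10⁷ Pa = 25.9 MPa
109.8 MPa > 25.9 MPa, so A is larger.
Final answer: A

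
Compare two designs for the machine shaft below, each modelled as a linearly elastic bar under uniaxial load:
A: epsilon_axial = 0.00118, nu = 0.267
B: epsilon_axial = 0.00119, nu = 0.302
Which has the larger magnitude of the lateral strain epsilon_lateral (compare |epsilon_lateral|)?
Model: a linearly elastic bar under uniaxial load, so epsilon_lateral = -nu·epsilon_axial (SI units).
  A: epsilon_lateral = -(0.267 × 0.00118) = -0.0003151
  B: epsilon_lateral = -(0.302 × 0.00119) = -0.0003594
|epsilon_lateral|: A = 0.0003151, B = 0.0003594, so B is larger in magnitude.
Final answer: B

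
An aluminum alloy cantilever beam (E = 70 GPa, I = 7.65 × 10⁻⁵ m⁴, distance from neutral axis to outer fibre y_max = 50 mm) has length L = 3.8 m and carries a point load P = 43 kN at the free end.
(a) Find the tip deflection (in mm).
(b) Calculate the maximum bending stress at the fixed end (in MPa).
(a) Tip deflection of a cantilever with an end point load: δ = P·L^3 / (3·E·I). Convert P = 43 kN = 43000 N, E = 70 GPa = 7 × 10¹⁰ Pa.
  δ = (43000 × 3.8^3) / (3 × (7 × 10¹⁰) × (7.65 × 10⁻⁵)) = 0.1469 m = 146.9 mm
(b) Maximum bending moment at the fixed end: M = P·L = 43000 × 3.8 = 163400 N·m. Convert y_max = 50 mm = 0.05 m.
  σ = M·y_max / I = (163400 × 0.05) / (7.65 × 10⁻⁵) = 1.068 × 10⁸ Pa = 106.8 MPa
Final answer: (a) δ = 146.9 mm, (b) σ = 106.8 MPa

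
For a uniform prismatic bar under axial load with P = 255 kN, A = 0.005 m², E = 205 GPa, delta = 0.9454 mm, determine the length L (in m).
Model: a uniform prismatic bar under axial load, so delta = (P·L) / (A·E).
Solve for L: L = (delta·A·E) / P.
Convert to SI units:
  P = 255 kN = 255000 N
  E = 205 GPa = 2.05 × 10¹¹ Pa
  delta = 0.9454 mm = 0.0009454 m
Substitute:
  L = (0.0009454 × 0.005 × (2.05 × 10¹¹)) / 255000
  L = 3.8 m
Final answer: L = 3.8 m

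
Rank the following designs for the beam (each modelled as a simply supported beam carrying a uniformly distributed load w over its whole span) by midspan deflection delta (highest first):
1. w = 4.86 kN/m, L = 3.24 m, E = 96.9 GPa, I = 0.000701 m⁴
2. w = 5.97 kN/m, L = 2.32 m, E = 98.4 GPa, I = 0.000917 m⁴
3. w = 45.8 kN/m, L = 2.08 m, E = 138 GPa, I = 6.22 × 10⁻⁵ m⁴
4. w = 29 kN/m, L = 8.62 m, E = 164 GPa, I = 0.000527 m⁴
Model: a simply supported beam carrying a uniformly distributed load w over its whole span, so delta = (5·w·L^4) / (384·E·I) (SI units).
  Case 1: delta = (5 × 4860 × 3.24^4) / (384 × (9.69 × 10¹⁰) × 0.000701) = 0.0001027 m = 0.1027 mm
  Case 2: delta = (5 × 5970 × 2.32^4) / (384 × (9.84 × 10¹⁰) × 0.000917) = 2.496 × 10⁻⁵ m = 0.02496 mm
  Case 3: delta = (5 × 45800 × 2.08^4) / (384 × (1.38 × 10¹¹) × (6.22 × 10⁻⁵)) = 0.0013 m = 1.3 mm
  Case 4: delta = (5 × 29000 × 8.62^4) / (384 × (1.64 × 10¹¹) × 0.000527) = 0.02412 m = 24.12 mm
Ordering: 24.12 mm (case 4) > 1.3 mm (case 3) > 0.1027 mm (case 1) > 0.02496 mm (case 2)
Final answer: 4, 3, 1, 2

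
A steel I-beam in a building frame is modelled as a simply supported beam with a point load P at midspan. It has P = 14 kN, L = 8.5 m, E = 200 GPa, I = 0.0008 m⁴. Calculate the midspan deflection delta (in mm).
Model: a simply supported beam with a point load P at midspan, so delta = (P·L^3) / (48·E·I).
Convert to SI units:
  P = 14 kN = 14000 N
  E = 200 GPa = 2 × 10¹¹ Pa
Substitute:
  delta = (14000 × 8.5^3) / (48 × (2 × 10¹¹) × 0.0008)
  delta = 0.001119 m
Convert: delta = 0.001119 m = 1.119 mm
Final answer: delta = 1.119 mm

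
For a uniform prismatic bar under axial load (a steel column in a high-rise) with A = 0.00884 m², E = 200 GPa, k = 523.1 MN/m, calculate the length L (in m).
Model: a uniform prismatic bar under axial load, so k = (A·E) / L.
Solve for L: L = (A·E) / k.
Convert to SI units:
  E = 200 GPa = 2 × 10¹¹ Pa
  k = 523.1 MN/m = 5.231 × 10⁸ N/m
Substitute:
  L = (0.00884 × (2 × 10¹¹)) / (5.231 × 10⁸)
  L = 3.38 m
Final answer: L = 3.38 m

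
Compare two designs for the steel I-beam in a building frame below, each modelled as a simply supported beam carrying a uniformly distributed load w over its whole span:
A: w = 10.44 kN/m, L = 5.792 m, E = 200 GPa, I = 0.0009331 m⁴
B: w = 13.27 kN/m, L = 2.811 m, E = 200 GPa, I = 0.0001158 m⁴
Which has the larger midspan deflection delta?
Model: a simply supported beam carrying a uniformly distributed load w over its whole span, so delta = (5·w·L^4) / (384·E·I) (SI units).
  A: delta = (5 × 10440 × 5.792^4) / (384 × (2 × 10¹¹) × 0.0009331) = 0.0008198 m = 0.8198 mm
  B: delta = (5 × 13270 × 2.811^4) / (384 × (2 × 10¹¹) × 0.0001158) = 0.0004658 m = 0.4658 mm
0.8198 mm > 0.4658 mm, so A is larger.
Final answer: A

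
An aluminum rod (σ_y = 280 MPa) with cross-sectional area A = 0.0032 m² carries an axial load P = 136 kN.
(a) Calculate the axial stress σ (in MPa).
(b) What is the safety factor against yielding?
(a) Axial stress σ = P/A. Convert P = 136 kN = 136000 N.
  σ = 136000 / 0.0032 = 4.25 × 10⁷ Pa = 42.5 MPa
(b) Safety factor SF = σ_y/σ = 280 / 42.5 = 6.588
Final answer: (a) σ = 42.5 MPa, (b) SF = 6.588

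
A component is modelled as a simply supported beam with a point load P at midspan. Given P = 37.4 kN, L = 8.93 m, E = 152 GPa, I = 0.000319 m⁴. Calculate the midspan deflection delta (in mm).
Model: a simply supported beam with a point load P at midspan, so delta = (P·L^3) / (48·E·I).
Convert to SI units:
  P = 37.4 kN = 37400 N
  E = 152 GPa = 1.52 × 10¹¹ Pa
Substitute:
  delta = (37400 × 8.93^3) / (48 × (1.52 × 10¹¹) × 0.000319)
  delta = 0.01144 m
Convert: delta = 0.01144 m = 11.44 mm
Final answer: delta = 11.44 mm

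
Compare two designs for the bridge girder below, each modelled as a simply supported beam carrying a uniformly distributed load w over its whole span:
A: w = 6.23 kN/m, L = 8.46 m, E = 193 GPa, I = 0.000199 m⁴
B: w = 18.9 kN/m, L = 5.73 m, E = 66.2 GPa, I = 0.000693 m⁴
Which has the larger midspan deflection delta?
Model: a simply supported beam carrying a uniformly distributed load w over its whole span, so delta = (5·w·L^4) / (384·E·I) (SI units).
  A: delta = (5 × 6230 × 8.46^4) / (384 × (1.93 × 10¹¹) × 0.000199) = 0.01082 m = 10.82 mm
  B: delta = (5 × 18900 × 5.73^4) / (384 × (6.62 × 10¹⁰) × 0.000693) = 0.005783 m = 5.783 mm
10.82 mm > 5.783 mm, so A is larger.
Final answer: A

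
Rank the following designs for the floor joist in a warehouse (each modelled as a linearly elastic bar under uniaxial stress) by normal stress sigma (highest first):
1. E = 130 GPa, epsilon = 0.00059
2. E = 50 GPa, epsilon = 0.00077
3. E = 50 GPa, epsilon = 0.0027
Model: a linearly elastic bar under uniaxial stress, so sigma = E·epsilon (SI units).
  Case 1: sigma = (1.3 × 10¹¹) × 0.00059 = 7.67 × 10⁷ Pa = 76.7 MPa
  Case 2: sigma = (5 × 10¹⁰) × 0.00077 = 3.85 × 10⁷ Pa = 38.5 MPa
  Case 3: sigma = (5 × 10¹⁰) × 0.0027 = 1.35 × 10⁸ Pa = 135 MPa
Ordering: 135 MPa (case 3) > 76.7 MPa (case 1) > 38.5 MPa (case 2)
Final answer: 3, 1, 2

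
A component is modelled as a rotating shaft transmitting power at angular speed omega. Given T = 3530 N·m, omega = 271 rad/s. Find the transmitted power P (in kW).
Model: a rotating shaft transmitting power at angular speed omega, so P = T·omega.
Substitute:
  P = 3530 × 271
  P = 956600 W
Convert: P = 956600 W = 956.6 kW
Final answer: P = 956.6 kW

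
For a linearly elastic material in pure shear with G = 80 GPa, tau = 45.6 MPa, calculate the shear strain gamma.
Model: a linearly elastic material in pure shear, so tau = G·gamma.
Solve for gamma: gamma = tau / G.
Convert to SI units:
  G = 80 GPa = 8 × 10¹⁰ Pa
  tau = 45.6 MPa = 4.56 × 10⁷ Pa
Substitute:
  gamma = (4.56 × 10⁷) / (8 × 10¹⁰)
  gamma = 0.00057
Final answer: gamma = 0.00057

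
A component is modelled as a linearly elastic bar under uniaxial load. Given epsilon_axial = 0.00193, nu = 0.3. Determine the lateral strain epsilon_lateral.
Model: a linearly elastic bar under uniaxial load, so epsilon_lateral = -nu·epsilon_axial.
Substitute:
  epsilon_lateral = -(0.3 × 0.00193)
  epsilon_lateral = -0.000579
Final answer: epsilon_lateral = -0.000579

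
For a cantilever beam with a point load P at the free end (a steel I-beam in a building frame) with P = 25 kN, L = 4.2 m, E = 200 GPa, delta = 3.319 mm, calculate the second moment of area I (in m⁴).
Model: a cantilever beam with a point load P at the free end, so delta = (P·L^3) / (3·E·I).
Solve for I: I = (P·L^3) / (3·delta·E).
Convert to SI units:
  P = 25 kN = 25000 N
  E = 200 GPa = 2 × 10¹¹ Pa
  delta = 3.319 mm = 0.003319 m
Substitute:
  I = (25000 × 4.2^3) / (3 × 0.003319 × (2 × 10¹¹))
  I = 0.0009301 m⁴
Final answer: I = 0.0009301 m⁴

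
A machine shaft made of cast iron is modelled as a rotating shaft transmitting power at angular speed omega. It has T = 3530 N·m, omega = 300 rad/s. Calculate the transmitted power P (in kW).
Model: a rotating shaft transmitting power at angular speed omega, so P = T·omega.
Substitute:
  P = 3530 × 300
  P = 1.059 × 10⁶ W
Convert: P = 1.059 × 10⁶ W = 1059 kW
Final answer: P = 1059 kW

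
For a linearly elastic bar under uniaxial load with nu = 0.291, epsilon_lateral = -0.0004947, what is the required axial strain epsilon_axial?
Model: a linearly elastic bar under uniaxial load, so epsilon_lateral = -nu·epsilon_axial.
Solve for epsilon_axial: epsilon_axial = -epsilon_lateral / nu.
Substitute:
  epsilon_axial = -(-0.0004947) / 0.291
  epsilon_axial = 0.0017
Final answer: epsilon_axial = 0.0017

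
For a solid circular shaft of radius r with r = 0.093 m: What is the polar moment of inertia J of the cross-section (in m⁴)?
Model: a solid circular shaft of radius r, so J = (π·r^4) / 2.
Substitute:
  J = (π × 0.093^4) / 2
  J = 0.0001175 m⁴
Final answer: J = 0.0001175 m⁴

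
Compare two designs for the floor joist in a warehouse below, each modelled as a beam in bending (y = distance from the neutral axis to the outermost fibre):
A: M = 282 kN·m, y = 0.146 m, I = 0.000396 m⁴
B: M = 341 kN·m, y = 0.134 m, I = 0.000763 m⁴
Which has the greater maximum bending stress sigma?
Model: a beam in bending (y = distance from the neutral axis to the outermost fibre), so sigma = (M·y) / I (SI units).
  A: sigma = (282000 × 0.146) / 0.000396 = 1.04 × 10⁸ Pa = 104 MPa
  B: sigma = (341000 × 0.134) / 0.000763 = 5.989 × 10⁷ Pa = 59.89 MPa
104 MPa > 59.89 MPa, so A is larger.
Final answer: A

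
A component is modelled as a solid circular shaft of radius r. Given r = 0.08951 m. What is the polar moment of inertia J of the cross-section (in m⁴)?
Model: a solid circular shaft of radius r, so J = (π·r^4) / 2.
Substitute:
  J = (π × 0.08951^4) / 2
  J = 0.0001008 m⁴
Final answer: J = 0.0001008 m⁴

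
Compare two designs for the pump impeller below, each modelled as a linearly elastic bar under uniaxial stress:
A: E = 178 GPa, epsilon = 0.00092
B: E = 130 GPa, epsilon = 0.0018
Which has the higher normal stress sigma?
Model: a linearly elastic bar under uniaxial stress, so sigma = E·epsilon (SI units).
  A: sigma = (1.78 × 10¹¹) × 0.00092 = 1.638 × 10⁸ Pa = 163.8 MPa
  B: sigma = (1.3 × 10¹¹) × 0.0018 = 2.34 × 10⁸ Pa = 234 MPa
234 MPa > 163.8 MPa, so B is larger.
Final answer: B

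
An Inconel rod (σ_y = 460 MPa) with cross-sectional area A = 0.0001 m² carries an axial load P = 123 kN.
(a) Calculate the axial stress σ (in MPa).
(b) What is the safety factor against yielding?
(a) Axial stress σ = P/A. Convert P = 123 kN = 123000 N.
  σ = 123000 / 0.0001 = 1.23 × 10⁹ Pa = 1230 MPa
(b) Safety factor SF = σ_y/σ = 460 / 1230 = 0.374
Final answer: (a) σ = 1230 MPa, (b) SF = 0.374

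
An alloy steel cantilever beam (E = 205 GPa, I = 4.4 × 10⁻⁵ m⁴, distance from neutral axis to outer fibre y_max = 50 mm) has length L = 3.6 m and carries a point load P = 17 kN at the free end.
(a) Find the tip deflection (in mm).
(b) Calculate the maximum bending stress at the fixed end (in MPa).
(a) Tip deflection of a cantilever with an end point load: δ = P·L^3 / (3·E·I). Convert P = 17 kN = 17000 N, E = 205 GPa = 2.05 × 10¹¹ Pa.
  δ = (17000 × 3.6^3) / (3 × (2.05 × 10¹¹) × (4.4 × 10⁻⁵)) = 0.02931 m = 29.31 mm
(b) Maximum bending moment at the fixed end: M = P·L = 17000 × 3.6 = 61200 N·m. Convert y_max = 50 mm = 0.05 m.
  σ = M·y_max / I = (61200 × 0.05) / (4.4 × 10⁻⁵) = 6.955 × 10⁷ Pa = 69.55 MPa
Final answer: (a) δ = 29.31 mm, (b) σ = 69.55 MPa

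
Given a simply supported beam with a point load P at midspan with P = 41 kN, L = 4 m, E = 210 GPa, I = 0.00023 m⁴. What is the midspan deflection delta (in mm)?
Model: a simply supported beam with a point load P at midspan, so delta = (P·L^3) / (48·E·I).
Convert to SI units:
  P = 41 kN = 41000 N
  E = 210 GPa = 2.1 × 10¹¹ Pa
Substitute:
  delta = (41000 × 4^3) / (48 × (2.1 × 10¹¹) × 0.00023)
  delta = 0.001132 m
Convert: delta = 0.001132 m = 1.132 mm
Final answer: delta = 1.132 mm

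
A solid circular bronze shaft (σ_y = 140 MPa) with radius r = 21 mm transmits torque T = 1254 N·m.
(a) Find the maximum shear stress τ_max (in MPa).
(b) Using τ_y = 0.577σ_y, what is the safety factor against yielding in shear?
(a) For a solid circular shaft, τ_max = T·r/J with J = π·r^4/2, i.e. τ_max = 2·T / (π·r^3). Convert r = 21 mm = 0.021 m.
  τ_max = (2 × 1254) / (π × 0.021^3) = 8.62 × 10⁷ Pa = 86.2 MPa
(b) τ_y = 0.577 × 140 = 80.78 MPa
  SF = τ_y/τ_max = 80.78 / 86.2 = 0.9371
Final answer: (a) τ_max = 86.2 MPa, (b) SF = 0.9371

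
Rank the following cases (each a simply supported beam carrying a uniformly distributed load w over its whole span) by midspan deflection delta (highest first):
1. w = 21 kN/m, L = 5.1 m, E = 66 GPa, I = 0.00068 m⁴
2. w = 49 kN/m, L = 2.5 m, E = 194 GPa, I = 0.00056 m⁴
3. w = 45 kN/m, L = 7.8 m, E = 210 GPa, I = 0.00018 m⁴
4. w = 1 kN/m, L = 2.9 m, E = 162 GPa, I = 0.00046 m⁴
Model: a simply supported beam carrying a uniformly distributed load w over its whole span, so delta = (5·w·L^4) / (384·E·I) (SI units).
  Case 1: delta = (5 × 21000 × 5.1^4) / (384 × (6.6 × 10¹⁰) × 0.00068) = 0.004122 m = 4.122 mm
  Case 2: delta = (5 × 49000 × 2.5^4) / (384 × (1.94 × 10¹¹) × 0.00056) = 0.0002294 m = 0.2294 mm
  Case 3: delta = (5 × 45000 × 7.8^4) / (384 × (2.1 × 10¹¹) × 0.00018) = 0.05738 m = 57.38 mm
  Case 4: delta = (5 × 1000 × 2.9^4) / (384 × (1.62 × 10¹¹) × 0.00046) = 1.236 × 10⁻⁵ m = 0.01236 mm
Ordering: 57.38 mm (case 3) > 4.122 mm (case 1) > 0.2294 mm (case 2) > 0.01236 mm (case 4)
Final answer: 3, 1, 2, 4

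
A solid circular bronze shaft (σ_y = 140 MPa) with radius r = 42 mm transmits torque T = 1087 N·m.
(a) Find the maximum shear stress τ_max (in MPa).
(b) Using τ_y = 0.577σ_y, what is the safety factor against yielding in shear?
(a) For a solid circular shaft, τ_max = T·r/J with J = π·r^4/2, i.e. τ_max = 2·T / (π·r^3). Convert r = 42 mm = 0.042 m.
  τ_max = (2 × 1087) / (π × 0.042^3) = 9.34 × 10⁶ Pa = 9.34 MPa
(b) τ_y = 0.577 × 140 = 80.78 MPa
  SF = τ_y/τ_max = 80.78 / 9.34 = 8.649
Final answer: (a) τ_max = 9.34 MPa, (b) SF = 8.649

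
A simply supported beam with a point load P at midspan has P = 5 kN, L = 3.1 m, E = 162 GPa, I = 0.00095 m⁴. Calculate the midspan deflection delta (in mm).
Model: a simply supported beam with a point load P at midspan, so delta = (P·L^3) / (48·E·I).
Convert to SI units:
  P = 5 kN = 5000 N
  E = 162 GPa = 1.62 × 10¹¹ Pa
Substitute:
  delta = (5000 × 3.1^3) / (48 × (1.62 × 10¹¹) × 0.00095)
  delta = 2.016 × 10⁻⁵ m
Convert: delta = 2.016 × 10⁻⁵ m = 0.02016 mm
Final answer: delta = 0.02016 mm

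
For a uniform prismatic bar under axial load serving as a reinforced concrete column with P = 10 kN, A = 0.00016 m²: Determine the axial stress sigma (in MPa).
Model: a uniform prismatic bar under axial load, so sigma = P / A.
Convert to SI units:
  P = 10 kN = 10000 N
Substitute:
  sigma = 10000 / 0.00016
  sigma = 6.25 × 10⁷ Pa
Convert: sigma = 6.25 × 10⁷ Pa = 62.5 MPa
Final answer: sigma = 62.5 MPa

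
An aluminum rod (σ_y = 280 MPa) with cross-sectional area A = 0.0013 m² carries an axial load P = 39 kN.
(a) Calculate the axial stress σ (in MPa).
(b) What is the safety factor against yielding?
(a) Axial stress σ = P/A. Convert P = 39 kN = 39000 N.
  σ = 39000 / 0.0013 = 3 × 10⁷ Pa = 30 MPa
(b) Safety factor SF = σ_y/σ = 280 / 30 = 9.333
Final answer: (a) σ = 30 MPa, (b) SF = 9.333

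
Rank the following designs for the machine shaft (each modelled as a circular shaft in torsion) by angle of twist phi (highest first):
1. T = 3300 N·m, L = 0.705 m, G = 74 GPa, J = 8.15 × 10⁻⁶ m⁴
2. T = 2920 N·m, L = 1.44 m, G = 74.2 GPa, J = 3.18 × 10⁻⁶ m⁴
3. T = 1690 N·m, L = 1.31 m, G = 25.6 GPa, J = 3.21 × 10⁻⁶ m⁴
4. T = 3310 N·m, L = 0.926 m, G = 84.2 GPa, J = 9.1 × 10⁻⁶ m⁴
Model: a circular shaft in torsion, so phi = (T·L) / (G·J) (SI units).
  Case 1: phi = (3300 × 0.705) / ((7.4 × 10¹⁰) × (8.15 × 10⁻⁶)) = 0.003858 rad = 0.221°
  Case 2: phi = (2920 × 1.44) / ((7.42 × 10¹⁰) × (3.18 × 10⁻⁶)) = 0.01782 rad = 1.021°
  Case 3: phi = (1690 × 1.31) / ((2.56 × 10¹⁰) × (3.21 × 10⁻⁶)) = 0.02694 rad = 1.544°
  Case 4: phi = (3310 × 0.926) / ((8.42 × 10¹⁰) × (9.1 × 10⁻⁶)) = 0.004 rad = 0.2292°
Ordering: 1.544° (case 3) > 1.021° (case 2) > 0.2292° (case 4) > 0.221° (case 1)
Final answer: 3, 2, 4, 1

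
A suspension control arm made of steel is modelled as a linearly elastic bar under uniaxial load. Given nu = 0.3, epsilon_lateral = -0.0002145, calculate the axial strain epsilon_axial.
Model: a linearly elastic bar under uniaxial load, so epsilon_lateral = -nu·epsilon_axial.
Solve for epsilon_axial: epsilon_axial = -epsilon_lateral / nu.
Substitute:
  epsilon_axial = -(-0.0002145) / 0.3
  epsilon_axial = 0.000715
Final answer: epsilon_axial = 0.000715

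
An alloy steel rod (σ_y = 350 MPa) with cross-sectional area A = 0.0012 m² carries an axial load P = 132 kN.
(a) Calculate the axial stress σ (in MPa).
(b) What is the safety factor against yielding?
(a) Axial stress σ = P/A. Convert P = 132 kN = 132000 N.
  σ = 132000 / 0.0012 = 1.1 × 10⁸ Pa = 110 MPa
(b) Safety factor SF = σ_y/σ = 350 / 110 = 3.182
Final answer: (a) σ = 110 MPa, (b) SF = 3.182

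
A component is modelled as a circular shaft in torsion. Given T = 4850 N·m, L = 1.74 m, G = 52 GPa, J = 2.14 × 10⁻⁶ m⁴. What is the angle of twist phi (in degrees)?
Model: a circular shaft in torsion, so phi = (T·L) / (G·J).
Convert to SI units:
  G = 52 GPa = 5.2 × 10¹⁰ Pa
Substitute:
  phi = (4850 × 1.74) / ((5.2 × 10¹⁰) × (2.14 × 10⁻⁶))
  phi = 0.07584 rad
Convert to degrees: phi = 0.07584 × 180/π = 4.345°
Final answer: phi = 4.345°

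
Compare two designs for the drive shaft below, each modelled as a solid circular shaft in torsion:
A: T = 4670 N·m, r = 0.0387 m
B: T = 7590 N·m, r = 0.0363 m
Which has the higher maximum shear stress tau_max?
Model: a solid circular shaft in torsion, so tau_max = (2·T) / (π·r^3) (SI units).
  A: tau_max = (2 × 4670) / (π × 0.0387^3) = 5.129 × 10⁷ Pa = 51.29 MPa
  B: tau_max = (2 × 7590) / (π × 0.0363^3) = 1.01 × 10⁸ Pa = 101 MPa
101 MPa > 51.29 MPa, so B is larger.
Final answer: B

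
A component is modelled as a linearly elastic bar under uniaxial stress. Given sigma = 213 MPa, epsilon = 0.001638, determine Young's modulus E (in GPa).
Model: a linearly elastic bar under uniaxial stress, so epsilon = sigma / E.
Solve for E: E = sigma / epsilon.
Convert to SI units:
  sigma = 213 MPa = 2.13 × 10⁸ Pa
Substitute:
  E = (2.13 × 10⁸) / 0.001638
  E = 1.3 × 10¹¹ Pa
Convert: E = 1.3 × 10¹¹ Pa = 130 GPa
Final answer: E = 130 GPa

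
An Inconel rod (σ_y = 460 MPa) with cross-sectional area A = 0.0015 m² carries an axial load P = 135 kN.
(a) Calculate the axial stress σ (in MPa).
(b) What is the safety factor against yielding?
(a) Axial stress σ = P/A. Convert P = 135 kN = 135000 N.
  σ = 135000 / 0.0015 = 9 × 10⁷ Pa = 90 MPa
(b) Safety factor SF = σ_y/σ = 460 / 90 = 5.111
Final answer: (a) σ = 90 MPa, (b) SF = 5.111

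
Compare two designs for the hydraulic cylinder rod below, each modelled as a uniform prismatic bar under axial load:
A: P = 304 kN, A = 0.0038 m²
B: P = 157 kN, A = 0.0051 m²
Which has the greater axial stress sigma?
Model: a uniform prismatic bar under axial load, so sigma = P / A (SI units).
  A: sigma = 304000 / 0.0038 = 8 × 10⁷ Pa = 80 MPa
  B: sigma = 157000 / 0.0051 = 3.078 × 10⁷ Pa = 30.78 MPa
80 MPa > 30.78 MPa, so A is larger.
Final answer: A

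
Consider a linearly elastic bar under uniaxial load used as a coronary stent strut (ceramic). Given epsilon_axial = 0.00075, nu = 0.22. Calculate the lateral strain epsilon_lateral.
Model: a linearly elastic bar under uniaxial load, so epsilon_lateral = -nu·epsilon_axial.
Substitute:
  epsilon_lateral = -(0.22 × 0.00075)
  epsilon_lateral = -0.000165
Final answer: epsilon_lateral = -0.000165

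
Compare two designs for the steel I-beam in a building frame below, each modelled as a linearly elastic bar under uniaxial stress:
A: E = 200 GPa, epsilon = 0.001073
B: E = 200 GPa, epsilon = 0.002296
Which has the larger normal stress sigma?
Model: a linearly elastic bar under uniaxial stress, so sigma = E·epsilon (SI units).
  A: sigma = (2 × 10¹¹) × 0.001073 = 2.146 × 10⁸ Pa = 214.6 MPa
  B: sigma = (2 × 10¹¹) × 0.002296 = 4.592 × 10⁸ Pa = 459.2 MPa
459.2 MPa > 214.6 MPa, so B is larger.
Final answer: B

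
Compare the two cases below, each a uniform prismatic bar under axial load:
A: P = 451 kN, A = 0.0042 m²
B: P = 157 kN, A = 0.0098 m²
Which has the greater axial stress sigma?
Model: a uniform prismatic bar under axial load, so sigma = P / A (SI units).
  A: sigma = 451000 / 0.0042 = 1.074 × 10⁸ Pa = 107.4 MPa
  B: sigma = 157000 / 0.0098 = 1.602 × 10⁷ Pa = 16.02 MPa
107.4 MPa > 16.02 MPa, so A is larger.
Final answer: A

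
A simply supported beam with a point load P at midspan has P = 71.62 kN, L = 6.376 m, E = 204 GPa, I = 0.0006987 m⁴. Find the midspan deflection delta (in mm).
Model: a simply supported beam with a point load P at midspan, so delta = (P·L^3) / (48·E·I).
Convert to SI units:
  P = 71.62 kN = 71620 N
  E = 204 GPa = 2.04 × 10¹¹ Pa
Substitute:
  delta = (71620 × 6.376^3) / (48 × (2.04 × 10¹¹) × 0.0006987)
  delta = 0.002713 m
Convert: delta = 0.002713 m = 2.713 mm
Final answer: delta = 2.713 mm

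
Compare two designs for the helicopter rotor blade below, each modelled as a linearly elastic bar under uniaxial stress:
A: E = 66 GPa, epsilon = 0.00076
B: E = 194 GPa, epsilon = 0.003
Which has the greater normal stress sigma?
Model: a linearly elastic bar under uniaxial stress, so sigma = E·epsilon (SI units).
  A: sigma = (6.6 × 10¹⁰) × 0.00076 = 5.016 × 10⁷ Pa = 50.16 MPa
  B: sigma = (1.94 × 10¹¹) × 0.003 = 5.82 × 10⁸ Pa = 582 MPa
582 MPa > 50.16 MPa, so B is larger.
Final answer: B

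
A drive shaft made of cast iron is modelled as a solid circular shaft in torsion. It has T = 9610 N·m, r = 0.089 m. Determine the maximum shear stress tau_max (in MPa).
Model: a solid circular shaft in torsion, so tau_max = (2·T) / (π·r^3).
Substitute:
  tau_max = (2 × 9610) / (π × 0.089^3)
  tau_max = 8.678 × 10⁶ Pa
Convert: tau_max = 8.678 × 10⁶ Pa = 8.678 MPa
Final answer: tau_max = 8.678 MPa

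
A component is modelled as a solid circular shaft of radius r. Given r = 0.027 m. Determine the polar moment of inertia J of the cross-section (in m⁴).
Model: a solid circular shaft of radius r, so J = (π·r^4) / 2.
Substitute:
  J = (π × 0.027^4) / 2
  J = 8.348 × 10⁻⁷ m⁴
Final answer: J = 8.348 × 10⁻⁷ m⁴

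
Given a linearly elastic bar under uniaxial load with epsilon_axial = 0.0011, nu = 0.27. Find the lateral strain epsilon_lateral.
Model: a linearly elastic bar under uniaxial load, so epsilon_lateral = -nu·epsilon_axial.
Substitute:
  epsilon_lateral = -(0.27 × 0.0011)
  epsilon_lateral = -0.000297
Final answer: epsilon_lateral = -0.000297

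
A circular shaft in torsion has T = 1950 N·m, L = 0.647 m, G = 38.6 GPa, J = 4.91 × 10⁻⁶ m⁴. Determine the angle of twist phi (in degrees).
Model: a circular shaft in torsion, so phi = (T·L) / (G·J).
Convert to SI units:
  G = 38.6 GPa = 3.86 × 10¹⁰ Pa
Substitute:
  phi = (1950 × 0.647) / ((3.86 × 10¹⁰) × (4.91 × 10⁻⁶))
  phi = 0.006657 rad
Convert to degrees: phi = 0.006657 × 180/π = 0.3814°
Final answer: phi = 0.3814°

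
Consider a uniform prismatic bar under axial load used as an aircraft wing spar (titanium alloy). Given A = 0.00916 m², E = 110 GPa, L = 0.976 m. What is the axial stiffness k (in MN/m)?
Model: a uniform prismatic bar under axial load, so k = (A·E) / L.
Convert to SI units:
  E = 110 GPa = 1.1 × 10¹¹ Pa
Substitute:
  k = (0.00916 × (1.1 × 10¹¹)) / 0.976
  k = 1.032 × 10⁹ N/m
Convert: k = 1.032 × 10⁹ N/m = 1032 MN/m
Final answer: k = 1032 MN/m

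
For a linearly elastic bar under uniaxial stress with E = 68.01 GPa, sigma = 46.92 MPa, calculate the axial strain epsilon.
Model: a linearly elastic bar under uniaxial stress, so sigma = E·epsilon.
Solve for epsilon: epsilon = sigma / E.
Convert to SI units:
  E = 68.01 GPa = 6.801 × 10¹⁰ Pa
  sigma = 46.92 MPa = 4.692 × 10⁷ Pa
Substitute:
  epsilon = (4.692 × 10⁷) / (6.801 × 10¹⁰)
  epsilon = 0.0006899
Final answer: epsilon = 0.0006899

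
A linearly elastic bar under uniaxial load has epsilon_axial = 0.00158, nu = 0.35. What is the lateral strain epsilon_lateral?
Model: a linearly elastic bar under uniaxial load, so epsilon_lateral = -nu·epsilon_axial.
Substitute:
  epsilon_lateral = -(0.35 × 0.00158)
  epsilon_lateral = -0.000553
Final answer: epsilon_lateral = -0.000553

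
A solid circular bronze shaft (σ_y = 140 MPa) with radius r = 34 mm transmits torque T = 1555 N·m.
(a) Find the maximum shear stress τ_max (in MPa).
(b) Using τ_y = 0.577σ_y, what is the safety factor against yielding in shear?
(a) For a solid circular shaft, τ_max = T·r/J with J = π·r^4/2, i.e. τ_max = 2·T / (π·r^3). Convert r = 34 mm = 0.034 m.
  τ_max = (2 × 1555) / (π × 0.034^3) = 2.519 × 10⁷ Pa = 25.19 MPa
(b) τ_y = 0.577 × 140 = 80.78 MPa
  SF = τ_y/τ_max = 80.78 / 25.19 = 3.207
Final answer: (a) τ_max = 25.19 MPa, (b) SF = 3.207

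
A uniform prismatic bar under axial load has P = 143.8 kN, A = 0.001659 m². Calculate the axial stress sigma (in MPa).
Model: a uniform prismatic bar under axial load, so sigma = P / A.
Convert to SI units:
  P = 143.8 kN = 143800 N
Substitute:
  sigma = 143800 / 0.001659
  sigma = 8.668 × 10⁷ Pa
Convert: sigma = 8.668 × 10⁷ Pa = 86.68 MPa
Final answer: sigma = 86.68 MPa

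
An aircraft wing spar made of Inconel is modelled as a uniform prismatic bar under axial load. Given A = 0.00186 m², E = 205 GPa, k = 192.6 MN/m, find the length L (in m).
Model: a uniform prismatic bar under axial load, so k = (A·E) / L.
Solve for L: L = (A·E) / k.
Convert to SI units:
  E = 205 GPa = 2.05 × 10¹¹ Pa
  k = 192.6 MN/m = 1.926 × 10⁸ N/m
Substitute:
  L = (0.00186 × (2.05 × 10¹¹)) / (1.926 × 10⁸)
  L = 1.98 m
Final answer: L = 1.98 m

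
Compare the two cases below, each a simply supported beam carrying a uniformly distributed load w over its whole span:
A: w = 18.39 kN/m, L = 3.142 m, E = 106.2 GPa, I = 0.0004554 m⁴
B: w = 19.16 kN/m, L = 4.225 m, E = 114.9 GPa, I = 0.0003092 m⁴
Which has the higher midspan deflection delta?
Model: a simply supported beam carrying a uniformly distributed load w over its whole span, so delta = (5·w·L^4) / (384·E·I) (SI units).
  A: delta = (5 × 18390 × 3.142^4) / (384 × (1.062 × 10¹¹) × 0.0004554) = 0.0004825 m = 0.4825 mm
  B: delta = (5 × 19160 × 4.225^4) / (384 × (1.149 × 10¹¹) × 0.0003092) = 0.002238 m = 2.238 mm
2.238 mm > 0.4825 mm, so B is larger.
Final answer: B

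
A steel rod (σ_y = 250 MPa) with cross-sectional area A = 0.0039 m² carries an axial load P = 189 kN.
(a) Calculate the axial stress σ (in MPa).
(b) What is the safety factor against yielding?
(a) Axial stress σ = P/A. Convert P = 189 kN = 189000 N.
  σ = 189000 / 0.0039 = 4.846 × 10⁷ Pa = 48.46 MPa
(b) Safety factor SF = σ_y/σ = 250 / 48.46 = 5.159
Final answer: (a) σ = 48.46 MPa, (b) SF = 5.159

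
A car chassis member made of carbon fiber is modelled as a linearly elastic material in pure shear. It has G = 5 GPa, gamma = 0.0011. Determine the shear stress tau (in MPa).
Model: a linearly elastic material in pure shear, so tau = G·gamma.
Convert to SI units:
  G = 5 GPa = 5 × 10⁹ Pa
Substitute:
  tau = (5 × 10⁹) × 0.0011
  tau = 5.5 × 10⁶ Pa
Convert: tau = 5.5 × 10⁶ Pa = 5.5 MPa
Final answer: tau = 5.5 MPa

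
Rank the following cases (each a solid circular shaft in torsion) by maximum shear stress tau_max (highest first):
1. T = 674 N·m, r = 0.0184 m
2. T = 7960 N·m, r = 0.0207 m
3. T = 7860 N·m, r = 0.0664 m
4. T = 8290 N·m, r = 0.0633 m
Model: a solid circular shaft in torsion, so tau_max = (2·T) / (π·r^3) (SI units).
  Case 1: tau_max = (2 × 674) / (π × 0.0184^3) = 6.888 × 10⁷ Pa = 68.88 MPa
  Case 2: tau_max = (2 × 7960) / (π × 0.0207^3) = 5.713 × 10⁸ Pa = 571.3 MPa
  Case 3: tau_max = (2 × 7860) / (π × 0.0664^3) = 1.709 × 10⁷ Pa = 17.09 MPa
  Case 4: tau_max = (2 × 8290) / (π × 0.0633^3) = 2.081 × 10⁷ Pa = 20.81 MPa
Ordering: 571.3 MPa (case 2) > 68.88 MPa (case 1) > 20.81 MPa (case 4) > 17.09 MPa (case 3)
Final answer: 2, 1, 4, 3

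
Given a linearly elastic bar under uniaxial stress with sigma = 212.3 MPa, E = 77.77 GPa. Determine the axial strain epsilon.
Model: a linearly elastic bar under uniaxial stress, so epsilon = sigma / E.
Convert to SI units:
  sigma = 212.3 MPa = 2.123 × 10⁸ Pa
  E = 77.77 GPa = 7.777 × 10¹⁰ Pa
Substitute:
  epsilon = (2.123 × 10⁸) / (7.777 × 10¹⁰)
  epsilon = 0.00273
Final answer: epsilon = 0.00273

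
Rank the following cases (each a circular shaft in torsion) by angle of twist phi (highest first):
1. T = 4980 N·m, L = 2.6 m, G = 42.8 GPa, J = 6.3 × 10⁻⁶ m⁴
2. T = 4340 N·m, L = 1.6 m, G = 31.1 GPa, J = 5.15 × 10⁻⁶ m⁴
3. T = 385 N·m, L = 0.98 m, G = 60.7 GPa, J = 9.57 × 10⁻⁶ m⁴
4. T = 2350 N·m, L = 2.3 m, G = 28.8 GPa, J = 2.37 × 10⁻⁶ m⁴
Model: a circular shaft in torsion, so phi = (T·L) / (G·J) (SI units).
  Case 1: phi = (4980 × 2.6) / ((4.28 × 10¹⁰) × (6.3 × 10⁻⁶)) = 0.04802 rad = 2.751°
  Case 2: phi = (4340 × 1.6) / ((3.11 × 10¹⁰) × (5.15 × 10⁻⁶)) = 0.04336 rad = 2.484°
  Case 3: phi = (385 × 0.98) / ((6.07 × 10¹⁰) × (9.57 × 10⁻⁶)) = 0.0006495 rad = 0.03721°
  Case 4: phi = (2350 × 2.3) / ((2.88 × 10¹⁰) × (2.37 × 10⁻⁶)) = 0.07919 rad = 4.537°
Ordering: 4.537° (case 4) > 2.751° (case 1) > 2.484° (case 2) > 0.03721° (case 3)
Final answer: 4, 1, 2, 3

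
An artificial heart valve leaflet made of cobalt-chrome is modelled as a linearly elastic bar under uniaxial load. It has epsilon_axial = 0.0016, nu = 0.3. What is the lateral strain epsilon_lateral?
Model: a linearly elastic bar under uniaxial load, so epsilon_lateral = -nu·epsilon_axial.
Substitute:
  epsilon_lateral = -(0.3 × 0.0016)
  epsilon_lateral = -0.00048
Final answer: epsilon_lateral = -0.00048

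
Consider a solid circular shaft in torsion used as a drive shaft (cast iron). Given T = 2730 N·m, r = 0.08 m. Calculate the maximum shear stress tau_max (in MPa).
Model: a solid circular shaft in torsion, so tau_max = (2·T) / (π·r^3).
Substitute:
  tau_max = (2 × 2730) / (π × 0.08^3)
  tau_max = 3.394 × 10⁶ Pa
Convert: tau_max = 3.394 × 10⁶ Pa = 3.394 MPa
Final answer: tau_max = 3.394 MPa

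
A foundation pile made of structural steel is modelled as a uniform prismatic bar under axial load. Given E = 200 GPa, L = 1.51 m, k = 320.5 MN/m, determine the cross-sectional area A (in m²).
Model: a uniform prismatic bar under axial load, so k = (A·E) / L.
Solve for A: A = (k·L) / E.
Convert to SI units:
  E = 200 GPa = 2 × 10¹¹ Pa
  k = 320.5 MN/m = 3.205 × 10⁸ N/m
Substitute:
  A = ((3.205 × 10⁸) × 1.51) / (2 × 10¹¹)
  A = 0.00242 m²
Final answer: A = 0.00242 m²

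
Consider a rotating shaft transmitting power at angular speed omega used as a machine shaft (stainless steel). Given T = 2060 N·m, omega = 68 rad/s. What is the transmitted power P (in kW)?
Model: a rotating shaft transmitting power at angular speed omega, so P = T·omega.
Substitute:
  P = 2060 × 68
  P = 140100 W
Convert: P = 140100 W = 140.1 kW
Final answer: P = 140.1 kW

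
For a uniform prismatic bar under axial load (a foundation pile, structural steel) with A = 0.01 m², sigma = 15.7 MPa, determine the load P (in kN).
Model: a uniform prismatic bar under axial load, so sigma = P / A.
Solve for P: P = sigma·A.
Convert to SI units:
  sigma = 15.7 MPa = 1.57 × 10⁷ Pa
Substitute:
  P = (1.57 × 10⁷) × 0.01
  P = 157000 N
Convert: P = 157000 N = 157 kN
Final answer: P = 157 kN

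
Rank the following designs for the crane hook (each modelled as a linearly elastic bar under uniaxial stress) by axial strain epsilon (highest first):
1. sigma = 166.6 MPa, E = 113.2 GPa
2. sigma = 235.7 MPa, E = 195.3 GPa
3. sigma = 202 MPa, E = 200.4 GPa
Model: a linearly elastic bar under uniaxial stress, so epsilon = sigma / E (SI units).
  Case 1: epsilon = (1.666 × 10⁸) / (1.132 × 10¹¹) = 0.001472
  Case 2: epsilon = (2.357 × 10⁸) / (1.953 × 10¹¹) = 0.001207
  Case 3: epsilon = (2.02 × 10⁸) / (2.004 × 10¹¹) = 0.001008
Ordering: 0.001472 (case 1) > 0.001207 (case 2) > 0.001008 (case 3)
Final answer: 1, 2, 3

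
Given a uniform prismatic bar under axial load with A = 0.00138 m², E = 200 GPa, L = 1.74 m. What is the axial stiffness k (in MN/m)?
Model: a uniform prismatic bar under axial load, so k = (A·E) / L.
Convert to SI units:
  E = 200 GPa = 2 × 10¹¹ Pa
Substitute:
  k = (0.00138 × (2 × 10¹¹)) / 1.74
  k = 1.586 × 10⁸ N/m
Convert: k = 1.586 × 10⁸ N/m = 158.6 MN/m
Final answer: k = 158.6 MN/m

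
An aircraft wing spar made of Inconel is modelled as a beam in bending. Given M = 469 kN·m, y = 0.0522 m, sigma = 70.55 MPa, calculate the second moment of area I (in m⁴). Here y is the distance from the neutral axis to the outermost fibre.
Model: a beam in bending, so sigma = (M·y) / I.
Solve for I: I = (M·y) / sigma.
Convert to SI units:
  M = 469 kN·m = 469000 N·m
  sigma = 70.55 MPa = 7.055 × 10⁷ Pa
Substitute:
  I = (469000 × 0.0522) / (7.055 × 10⁷)
  I = 0.000347 m⁴
Final answer: I = 0.000347 m⁴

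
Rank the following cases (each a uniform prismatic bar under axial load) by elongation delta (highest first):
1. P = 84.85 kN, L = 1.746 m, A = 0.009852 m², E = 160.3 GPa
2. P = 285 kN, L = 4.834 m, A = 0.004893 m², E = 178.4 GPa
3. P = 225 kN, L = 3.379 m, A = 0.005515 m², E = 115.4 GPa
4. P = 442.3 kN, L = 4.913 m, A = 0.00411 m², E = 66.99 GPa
Model: a uniform prismatic bar under axial load, so delta = (P·L) / (A·E) (SI units).
  Case 1: delta = (84850 × 1.746) / (0.009852 × (1.603 × 10¹¹)) = 9.381 × 10⁻⁵ m = 0.09381 mm
  Case 2: delta = (285000 × 4.834) / (0.004893 × (1.784 × 10¹¹)) = 0.001578 m = 1.578 mm
  Case 3: delta = (225000 × 3.379) / (0.005515 × (1.154 × 10¹¹)) = 0.001195 m = 1.195 mm
  Case 4: delta = (442300 × 4.913) / (0.00411 × (6.699 × 10¹⁰)) = 0.007892 m = 7.892 mm
Ordering: 7.892 mm (case 4) > 1.578 mm (case 2) > 1.195 mm (case 3) > 0.09381 mm (case 1)
Final answer: 4, 2, 3, 1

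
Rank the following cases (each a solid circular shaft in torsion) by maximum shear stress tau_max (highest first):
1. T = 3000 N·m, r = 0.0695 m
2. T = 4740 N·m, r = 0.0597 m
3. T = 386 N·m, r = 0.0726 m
Model: a solid circular shaft in torsion, so tau_max = (2·T) / (π·r^3) (SI units).
  Case 1: tau_max = (2 × 3000) / (π × 0.0695^3) = 5.689 × 10⁶ Pa = 5.689 MPa
  Case 2: tau_max = (2 × 4740) / (π × 0.0597^3) = 1.418 × 10⁷ Pa = 14.18 MPa
  Case 3: tau_max = (2 × 386) / (π × 0.0726^3) = 642200 Pa = 0.6422 MPa
Ordering: 14.18 MPa (case 2) > 5.689 MPa (case 1) > 0.6422 MPa (case 3)
Final answer: 2, 1, 3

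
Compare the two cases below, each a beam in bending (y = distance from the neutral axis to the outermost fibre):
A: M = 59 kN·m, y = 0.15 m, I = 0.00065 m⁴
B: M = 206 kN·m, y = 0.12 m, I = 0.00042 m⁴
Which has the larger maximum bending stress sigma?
Model: a beam in bending (y = distance from the neutral axis to the outermost fibre), so sigma = (M·y) / I (SI units).
  A: sigma = (59000 × 0.15) / 0.00065 = 1.362 × 10⁷ Pa = 13.62 MPa
  B: sigma = (206000 × 0.12) / 0.00042 = 5.886 × 10⁷ Pa = 58.86 MPa
58.86 MPa > 13.62 MPa, so B is larger.
Final answer: B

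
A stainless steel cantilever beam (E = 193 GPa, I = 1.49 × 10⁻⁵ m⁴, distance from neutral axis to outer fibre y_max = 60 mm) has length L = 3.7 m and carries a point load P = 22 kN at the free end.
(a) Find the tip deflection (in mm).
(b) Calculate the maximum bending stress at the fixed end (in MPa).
(a) Tip deflection of a cantilever with an end point load: δ = P·L^3 / (3·E·I). Convert P = 22 kN = 22000 N, E = 193 GPa = 1.93 × 10¹¹ Pa.
  δ = (22000 × 3.7^3) / (3 × (1.93 × 10¹¹) × (1.49 × 10⁻⁵)) = 0.1292 m = 129.2 mm
(b) Maximum bending moment at the fixed end: M = P·L = 22000 × 3.7 = 81400 N·m. Convert y_max = 60 mm = 0.06 m.
  σ = M·y_max / I = (81400 × 0.06) / (1.49 × 10⁻⁵) = 3.278 × 10⁸ Pa = 327.8 MPa
Final answer: (a) δ = 129.2 mm, (b) σ = 327.8 MPa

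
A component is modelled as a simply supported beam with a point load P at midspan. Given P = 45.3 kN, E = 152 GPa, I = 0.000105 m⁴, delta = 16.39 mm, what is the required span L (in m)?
Model: a simply supported beam with a point load P at midspan, so delta = (P·L^3) / (48·E·I).
Solve for L: L = ((48·delta·E·I) / P)^(1/3).
Convert to SI units:
  P = 45.3 kN = 45300 N
  E = 152 GPa = 1.52 × 10¹¹ Pa
  delta = 16.39 mm = 0.01639 m
Substitute:
  L = ((48 × 0.01639 × (1.52 × 10¹¹) × 0.000105) / 45300)^(1/3)
  L = 6.52 m
Final answer: L = 6.52 m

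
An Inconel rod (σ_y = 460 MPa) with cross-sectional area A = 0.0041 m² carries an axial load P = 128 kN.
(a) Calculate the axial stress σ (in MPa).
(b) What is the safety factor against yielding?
(a) Axial stress σ = P/A. Convert P = 128 kN = 128000 N.
  σ = 128000 / 0.0041 = 3.122 × 10⁷ Pa = 31.22 MPa
(b) Safety factor SF = σ_y/σ = 460 / 31.22 = 14.73
Final answer: (a) σ = 31.22 MPa, (b) SF = 14.73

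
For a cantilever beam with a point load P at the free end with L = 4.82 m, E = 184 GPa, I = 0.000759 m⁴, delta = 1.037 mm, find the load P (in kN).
Model: a cantilever beam with a point load P at the free end, so delta = (P·L^3) / (3·E·I).
Solve for P: P = (3·delta·E·I) / L^3.
Convert to SI units:
  E = 184 GPa = 1.84 × 10¹¹ Pa
  delta = 1.037 mm = 0.001037 m
Substitute:
  P = (3 × 0.001037 × (1.84 × 10¹¹) × 0.000759) / 4.82^3
  P = 3880 N
Convert: P = 3880 N = 3.88 kN
Final answer: P = 3.88 kN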